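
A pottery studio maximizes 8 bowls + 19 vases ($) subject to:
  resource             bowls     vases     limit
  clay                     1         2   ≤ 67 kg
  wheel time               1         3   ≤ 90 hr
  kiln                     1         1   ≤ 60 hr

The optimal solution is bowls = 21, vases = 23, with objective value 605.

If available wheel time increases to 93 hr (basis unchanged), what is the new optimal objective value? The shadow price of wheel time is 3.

Δb = 3, so new z* = 605 + (3)·(3) = 605 + 9 = 614.

614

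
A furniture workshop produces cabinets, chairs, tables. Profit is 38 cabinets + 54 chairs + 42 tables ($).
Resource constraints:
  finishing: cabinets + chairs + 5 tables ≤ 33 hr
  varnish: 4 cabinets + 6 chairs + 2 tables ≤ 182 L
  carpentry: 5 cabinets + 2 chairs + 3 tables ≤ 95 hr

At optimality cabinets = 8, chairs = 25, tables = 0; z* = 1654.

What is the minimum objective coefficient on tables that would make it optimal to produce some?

46

Check each constraint at x*: finishing 33/33 (tight); varnish 182/182 (tight); carpentry 90/95 (slack 5).
By complementary slackness, y = 0 for the non-binding constraint.
The binding rows give the dual system: 1·y_finishing + 4·y_varnish = 38 and 1·y_finishing + 6·y_varnish = 54.
→ y_finishing = 6 and y_varnish = 8.
tables enters the basis when its profit ≥ yᵀa₃ = 6·5 + 8·2 = 46.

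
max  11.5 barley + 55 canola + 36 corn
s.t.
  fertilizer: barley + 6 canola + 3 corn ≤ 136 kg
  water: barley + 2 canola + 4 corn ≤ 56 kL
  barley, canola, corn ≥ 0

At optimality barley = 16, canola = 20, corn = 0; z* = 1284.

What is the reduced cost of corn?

-2

At the optimum: fertilizer uses 136 of 136 (binding); water uses 56 of 56 (binding).
The binding rows give the dual system: 1·y_fertilizer + 1·y_water = 11.5 and 6·y_fertilizer + 2·y_water = 55.
Solving: y_fertilizer = 8, y_water = 3.5.
Reduced cost of corn: c₃ − yᵀa₃ = 36 − (8·3 + 3.5·4) = 36 − 38 = -2.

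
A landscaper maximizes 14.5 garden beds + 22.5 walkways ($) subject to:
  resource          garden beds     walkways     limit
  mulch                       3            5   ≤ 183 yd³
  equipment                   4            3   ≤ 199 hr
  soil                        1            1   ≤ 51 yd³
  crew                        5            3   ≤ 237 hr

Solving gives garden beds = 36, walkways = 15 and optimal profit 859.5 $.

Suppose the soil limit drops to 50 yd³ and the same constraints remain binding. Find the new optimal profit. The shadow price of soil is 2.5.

Δb = -1, so new z* = 859.5 + (2.5)·(-1) = 859.5 − 2.5 = 857.

857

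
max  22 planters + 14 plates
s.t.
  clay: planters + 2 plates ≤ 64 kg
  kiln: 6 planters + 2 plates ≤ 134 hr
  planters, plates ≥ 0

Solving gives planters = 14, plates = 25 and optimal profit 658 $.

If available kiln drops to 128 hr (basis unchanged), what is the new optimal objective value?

640

At the optimum: clay uses 64 of 64 (binding); kiln uses 134 of 134 (binding).
The binding rows give the dual system: 1·y_clay + 6·y_kiln = 22 and 2·y_clay + 2·y_kiln = 14.
Solving: y_clay = 4, y_kiln = 3.
Δz = y_kiln·Δb = 3 × (-6) = -18, so new z* = 658 − 18 = 640.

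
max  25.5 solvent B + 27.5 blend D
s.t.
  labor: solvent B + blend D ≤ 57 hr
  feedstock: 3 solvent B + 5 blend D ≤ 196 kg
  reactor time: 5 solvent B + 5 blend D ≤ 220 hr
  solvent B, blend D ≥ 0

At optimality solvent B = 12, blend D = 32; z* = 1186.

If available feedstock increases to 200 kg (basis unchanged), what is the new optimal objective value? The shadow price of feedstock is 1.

Δb = 4, so new z* = 1186 + (1)·(4) = 1186 + 4 = 1190.

1190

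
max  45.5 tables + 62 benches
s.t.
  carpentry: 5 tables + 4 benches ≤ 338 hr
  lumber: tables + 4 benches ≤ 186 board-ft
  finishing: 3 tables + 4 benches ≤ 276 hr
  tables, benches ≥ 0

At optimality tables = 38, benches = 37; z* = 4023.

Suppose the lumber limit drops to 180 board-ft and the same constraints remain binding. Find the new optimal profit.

3975

Binding: carpentry and lumber. Non-binding: finishing (14 unused).
Slack constraints have shadow price 0 (complementary slackness).
The binding rows give the dual system: 5·y_carpentry + 1·y_lumber = 45.5 and 4·y_carpentry + 4·y_lumber = 62.
→ y_carpentry = 7.5 and y_lumber = 8.
Δz = y_lumber·Δb = 8 × (-6) = -48, so new z* = 4023 − 48 = 3975.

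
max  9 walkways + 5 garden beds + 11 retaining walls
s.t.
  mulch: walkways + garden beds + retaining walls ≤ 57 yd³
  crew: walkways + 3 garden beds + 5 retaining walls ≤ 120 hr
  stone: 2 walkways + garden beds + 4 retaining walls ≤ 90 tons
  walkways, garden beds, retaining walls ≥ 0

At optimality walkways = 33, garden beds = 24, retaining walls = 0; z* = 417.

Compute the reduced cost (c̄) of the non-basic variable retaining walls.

At the optimum: mulch uses 57 of 57 (binding); crew uses 105 of 120 (slack = 15); stone uses 90 of 90 (binding).
Slack constraints have shadow price 0 (complementary slackness).
From A_Bᵀ y = c: 1·y_mulch + 2·y_stone = 9; 1·y_mulch + 1·y_stone = 5.
Solving: y_mulch = 1, y_stone = 4.
Reduced cost of retaining walls: c₃ − yᵀa₃ = 11 − (1·1 + 4·4) = 11 − 17 = -6.

-6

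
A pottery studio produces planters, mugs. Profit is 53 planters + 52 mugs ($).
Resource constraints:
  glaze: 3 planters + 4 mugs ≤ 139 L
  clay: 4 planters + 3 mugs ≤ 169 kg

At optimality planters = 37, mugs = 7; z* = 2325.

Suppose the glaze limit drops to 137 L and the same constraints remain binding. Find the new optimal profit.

Check each constraint at x*: glaze 139/139 (tight); clay 169/169 (tight).
From A_Bᵀ y = c: 3·y_glaze + 4·y_clay = 53; 4·y_glaze + 3·y_clay = 52.
→ y_glaze = 7 and y_clay = 8.
Δz = y_glaze·Δb = 7 × (-2) = -14, so new z* = 2325 − 14 = 2311.

2311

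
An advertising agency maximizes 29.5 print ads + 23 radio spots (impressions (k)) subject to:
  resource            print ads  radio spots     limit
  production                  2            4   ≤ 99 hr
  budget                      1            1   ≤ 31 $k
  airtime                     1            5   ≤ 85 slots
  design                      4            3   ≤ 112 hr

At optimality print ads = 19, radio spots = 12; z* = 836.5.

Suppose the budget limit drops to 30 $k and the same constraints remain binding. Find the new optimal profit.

833

Binding: budget and design. Non-binding: production (13 unused), airtime (6 unused).
By complementary slackness, y = 0 for the non-binding constraints.
Dual feasibility on the basic columns requires 1·y_budget + 4·y_design = 29.5, 1·y_budget + 3·y_design = 23.
This yields shadow prices y_budget = 3.5, y_design = 6.5.
Δz = y_budget·Δb = 3.5 × (-1) = -3.5, so new z* = 836.5 − 3.5 = 833.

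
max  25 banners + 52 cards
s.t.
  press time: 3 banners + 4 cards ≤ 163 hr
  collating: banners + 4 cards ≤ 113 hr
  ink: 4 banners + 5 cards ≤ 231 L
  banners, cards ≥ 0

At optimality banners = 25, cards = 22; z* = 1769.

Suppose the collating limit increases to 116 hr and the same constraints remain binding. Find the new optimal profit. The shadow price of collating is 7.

Δb = 3, so new z* = 1769 + (7)·(3) = 1769 + 21 = 1790.

1790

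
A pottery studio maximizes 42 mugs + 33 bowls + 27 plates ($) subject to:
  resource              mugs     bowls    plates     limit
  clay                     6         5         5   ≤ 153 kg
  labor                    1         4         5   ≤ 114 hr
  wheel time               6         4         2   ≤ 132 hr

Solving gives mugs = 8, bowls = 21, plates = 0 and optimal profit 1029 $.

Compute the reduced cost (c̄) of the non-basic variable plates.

Check each constraint at x*: clay 153/153 (tight); labor 92/114 (slack 22); wheel time 132/132 (tight).
Slack constraints have shadow price 0 (complementary slackness).
The binding rows give the dual system: 6·y_clay + 6·y_wheel time = 42 and 5·y_clay + 4·y_wheel time = 33.
This yields shadow prices y_clay = 5, y_wheel time = 2.
Reduced cost of plates: c₃ − yᵀa₃ = 27 − (5·5 + 2·2) = 27 − 29 = -2.

-2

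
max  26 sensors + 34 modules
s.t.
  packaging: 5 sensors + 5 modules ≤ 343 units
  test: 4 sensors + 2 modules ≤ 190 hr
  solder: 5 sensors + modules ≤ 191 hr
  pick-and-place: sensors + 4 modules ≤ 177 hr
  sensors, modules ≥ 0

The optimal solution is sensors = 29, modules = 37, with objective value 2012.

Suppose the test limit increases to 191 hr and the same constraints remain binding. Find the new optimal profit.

2017

Check each constraint at x*: packaging 330/343 (slack 13); test 190/190 (tight); solder 182/191 (slack 9); pick-and-place 177/177 (tight).
By complementary slackness, y = 0 for the non-binding constraints.
The binding rows give the dual system: 4·y_test + 1·y_pick-and-place = 26 and 2·y_test + 4·y_pick-and-place = 34.
→ y_test = 5 and y_pick-and-place = 6.
Δz = y_test·Δb = 5 × (1) = 5, so new z* = 2012 + 5 = 2017.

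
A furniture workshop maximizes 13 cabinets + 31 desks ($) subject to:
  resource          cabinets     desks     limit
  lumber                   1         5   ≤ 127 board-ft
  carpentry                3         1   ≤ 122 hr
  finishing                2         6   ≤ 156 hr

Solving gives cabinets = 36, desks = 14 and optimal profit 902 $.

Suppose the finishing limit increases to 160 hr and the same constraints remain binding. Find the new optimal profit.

922

At the optimum: lumber uses 106 of 127 (slack = 21); carpentry uses 122 of 122 (binding); finishing uses 156 of 156 (binding).
Since lumber is not tight, its dual is 0.
Dual feasibility on the basic columns requires 3·y_carpentry + 2·y_finishing = 13, 1·y_carpentry + 6·y_finishing = 31.
Solving: y_carpentry = 1, y_finishing = 5.
Δz = y_finishing·Δb = 5 × (4) = 20, so new z* = 902 + 20 = 922.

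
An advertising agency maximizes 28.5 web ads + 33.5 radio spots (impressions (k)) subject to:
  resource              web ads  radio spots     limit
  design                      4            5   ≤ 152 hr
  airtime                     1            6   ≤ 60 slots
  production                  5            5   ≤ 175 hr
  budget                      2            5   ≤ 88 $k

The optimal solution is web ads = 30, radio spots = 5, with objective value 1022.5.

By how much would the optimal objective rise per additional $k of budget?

At the optimum: design uses 145 of 152 (slack = 7); airtime uses 60 of 60 (binding); production uses 175 of 175 (binding); budget uses 85 of 88 (slack = 3).
Slack constraints have shadow price 0 (complementary slackness).
Dual feasibility on the basic columns requires 1·y_airtime + 5·y_production = 28.5, 6·y_airtime + 5·y_production = 33.5.
This yields shadow prices y_airtime = 1, y_production = 5.5.
Shadow price of budget = 0.

0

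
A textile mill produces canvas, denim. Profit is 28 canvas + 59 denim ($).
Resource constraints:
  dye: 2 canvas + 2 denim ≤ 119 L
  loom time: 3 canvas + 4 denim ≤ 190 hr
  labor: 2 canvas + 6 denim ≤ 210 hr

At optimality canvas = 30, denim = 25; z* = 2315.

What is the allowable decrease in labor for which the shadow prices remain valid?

45

Binding constraints: loom time, labor. The basis is B = [[3,4],[2,6]] with det 10.
Per unit decrease in labor, x* moves by d = (0.4, -0.3).
The basis stays optimal until dye becomes binding; allowable decrease = 45 hr.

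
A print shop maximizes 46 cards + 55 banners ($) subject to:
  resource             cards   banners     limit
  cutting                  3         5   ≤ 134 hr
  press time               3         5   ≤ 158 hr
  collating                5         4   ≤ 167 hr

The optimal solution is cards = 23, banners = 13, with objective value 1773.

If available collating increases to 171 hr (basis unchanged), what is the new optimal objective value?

1793

Binding: cutting and collating. Non-binding: press time (24 unused).
By complementary slackness, y = 0 for the non-binding constraint.
The binding rows give the dual system: 3·y_cutting + 5·y_collating = 46 and 5·y_cutting + 4·y_collating = 55.
This yields shadow prices y_cutting = 7, y_collating = 5.
Δz = y_collating·Δb = 5 × (4) = 20, so new z* = 1773 + 20 = 1793.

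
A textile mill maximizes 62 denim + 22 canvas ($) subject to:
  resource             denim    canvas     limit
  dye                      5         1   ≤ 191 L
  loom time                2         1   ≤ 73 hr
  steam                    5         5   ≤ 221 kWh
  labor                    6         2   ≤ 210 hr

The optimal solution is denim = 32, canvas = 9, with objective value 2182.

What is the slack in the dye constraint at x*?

22

dye used = 5·32 + 1·9 = 169; slack = 191 − 169 = 22.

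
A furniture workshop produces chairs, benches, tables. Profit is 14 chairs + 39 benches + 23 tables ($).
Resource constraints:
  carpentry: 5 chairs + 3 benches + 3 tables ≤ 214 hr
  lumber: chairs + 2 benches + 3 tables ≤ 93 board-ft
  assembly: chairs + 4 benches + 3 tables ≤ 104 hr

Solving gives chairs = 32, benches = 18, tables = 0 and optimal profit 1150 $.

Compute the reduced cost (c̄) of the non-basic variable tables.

-7

Binding: carpentry and assembly. Non-binding: lumber (25 unused).
Since lumber is not tight, its dual is 0.
Dual feasibility on the basic columns requires 5·y_carpentry + 1·y_assembly = 14, 3·y_carpentry + 4·y_assembly = 39.
Solving: y_carpentry = 1, y_assembly = 9.
Reduced cost of tables: c₃ − yᵀa₃ = 23 − (1·3 + 9·3) = 23 − 30 = -7.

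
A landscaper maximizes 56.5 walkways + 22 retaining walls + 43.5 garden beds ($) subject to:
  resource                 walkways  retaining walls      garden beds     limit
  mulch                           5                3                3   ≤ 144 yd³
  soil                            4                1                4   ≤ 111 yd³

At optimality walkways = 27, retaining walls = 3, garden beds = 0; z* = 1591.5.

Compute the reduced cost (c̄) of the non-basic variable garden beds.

-4

Check each constraint at x*: mulch 144/144 (tight); soil 111/111 (tight).
Dual feasibility on the basic columns requires 5·y_mulch + 4·y_soil = 56.5, 3·y_mulch + 1·y_soil = 22.
Solving: y_mulch = 4.5, y_soil = 8.5.
Reduced cost of garden beds: c₃ − yᵀa₃ = 43.5 − (4.5·3 + 8.5·4) = 43.5 − 47.5 = -4.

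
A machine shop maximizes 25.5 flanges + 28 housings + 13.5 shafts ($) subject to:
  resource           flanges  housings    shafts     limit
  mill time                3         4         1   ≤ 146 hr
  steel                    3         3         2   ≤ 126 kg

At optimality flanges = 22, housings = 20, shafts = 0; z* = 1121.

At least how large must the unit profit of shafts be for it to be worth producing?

At the optimum: mill time uses 146 of 146 (binding); steel uses 126 of 126 (binding).
From A_Bᵀ y = c: 3·y_mill time + 3·y_steel = 25.5; 4·y_mill time + 3·y_steel = 28.
Solving: y_mill time = 2.5, y_steel = 6.
shafts enters the basis when its profit ≥ yᵀa₃ = 2.5·1 + 6·2 = 14.5.

14.5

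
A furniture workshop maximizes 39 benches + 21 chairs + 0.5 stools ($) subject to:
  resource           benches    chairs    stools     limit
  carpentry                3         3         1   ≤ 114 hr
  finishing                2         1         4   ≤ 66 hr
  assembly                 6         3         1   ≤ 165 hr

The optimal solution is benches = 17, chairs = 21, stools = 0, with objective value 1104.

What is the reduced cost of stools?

-6.5

Binding: carpentry and assembly. Non-binding: finishing (11 unused).
Slack constraints have shadow price 0 (complementary slackness).
The binding rows give the dual system: 3·y_carpentry + 6·y_assembly = 39 and 3·y_carpentry + 3·y_assembly = 21.
→ y_carpentry = 1 and y_assembly = 6.
Reduced cost of stools: c₃ − yᵀa₃ = 0.5 − (1·1 + 6·1) = 0.5 − 7 = -6.5.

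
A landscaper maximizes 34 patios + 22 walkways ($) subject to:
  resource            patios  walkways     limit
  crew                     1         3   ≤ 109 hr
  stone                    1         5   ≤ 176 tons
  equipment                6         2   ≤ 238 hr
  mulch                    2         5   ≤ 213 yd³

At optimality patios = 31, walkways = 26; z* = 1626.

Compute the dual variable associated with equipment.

Binding: crew and equipment. Non-binding: stone (15 unused), mulch (21 unused).
Since stone, mulch are not tight, their duals are 0.
From A_Bᵀ y = c: 1·y_crew + 6·y_equipment = 34; 3·y_crew + 2·y_equipment = 22.
→ y_crew = 4 and y_equipment = 5.
Shadow price of equipment = 5.

5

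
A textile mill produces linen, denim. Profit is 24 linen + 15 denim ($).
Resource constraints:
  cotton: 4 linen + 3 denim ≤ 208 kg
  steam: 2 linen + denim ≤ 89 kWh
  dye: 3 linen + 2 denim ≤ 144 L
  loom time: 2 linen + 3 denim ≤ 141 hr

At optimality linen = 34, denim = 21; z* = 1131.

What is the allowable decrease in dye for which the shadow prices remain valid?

10.5

Binding constraints: steam, dye. The basis is B = [[2,1],[3,2]] with det 1.
Per unit decrease in dye, x* moves by d = (1, -2).
The basis stays optimal until denim reaches 0; allowable decrease = 10.5 L.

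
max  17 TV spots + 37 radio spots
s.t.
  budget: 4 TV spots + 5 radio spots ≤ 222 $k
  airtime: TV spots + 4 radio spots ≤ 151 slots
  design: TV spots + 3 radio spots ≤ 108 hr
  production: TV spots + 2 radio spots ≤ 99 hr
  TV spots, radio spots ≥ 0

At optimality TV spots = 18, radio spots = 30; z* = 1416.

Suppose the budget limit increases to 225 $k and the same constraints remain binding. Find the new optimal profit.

Binding: budget and design. Non-binding: airtime (13 unused), production (21 unused).
Slack constraints have shadow price 0 (complementary slackness).
From A_Bᵀ y = c: 4·y_budget + 1·y_design = 17; 5·y_budget + 3·y_design = 37.
Solving: y_budget = 2, y_design = 9.
Δz = y_budget·Δb = 2 × (3) = 6, so new z* = 1416 + 6 = 1422.

1422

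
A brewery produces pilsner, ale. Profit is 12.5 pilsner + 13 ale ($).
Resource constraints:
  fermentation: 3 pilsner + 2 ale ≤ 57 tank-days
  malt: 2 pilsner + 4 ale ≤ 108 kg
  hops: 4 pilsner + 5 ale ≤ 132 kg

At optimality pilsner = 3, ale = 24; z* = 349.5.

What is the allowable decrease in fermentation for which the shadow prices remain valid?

Binding constraints: fermentation, hops. The basis is B = [[3,2],[4,5]] with det 7.
Per unit decrease in fermentation, x* moves by d = (-0.7143, 0.5714).
The basis stays optimal until pilsner reaches 0; allowable decrease = 4.2 tank-days.

4.2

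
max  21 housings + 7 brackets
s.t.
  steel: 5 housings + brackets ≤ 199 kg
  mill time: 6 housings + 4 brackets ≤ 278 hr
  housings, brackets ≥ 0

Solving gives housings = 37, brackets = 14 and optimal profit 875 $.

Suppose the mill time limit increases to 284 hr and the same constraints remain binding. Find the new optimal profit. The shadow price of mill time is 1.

Δb = 6, so new z* = 875 + (1)·(6) = 875 + 6 = 881.

881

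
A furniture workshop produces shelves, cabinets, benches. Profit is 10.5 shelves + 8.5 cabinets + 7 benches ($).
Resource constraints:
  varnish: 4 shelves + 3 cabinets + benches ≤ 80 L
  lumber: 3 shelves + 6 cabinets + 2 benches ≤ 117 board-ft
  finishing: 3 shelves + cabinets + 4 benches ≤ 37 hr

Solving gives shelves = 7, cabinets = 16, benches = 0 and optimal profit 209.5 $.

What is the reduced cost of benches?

Binding: lumber and finishing. Non-binding: varnish (4 unused).
By complementary slackness, y = 0 for the non-binding constraint.
From A_Bᵀ y = c: 3·y_lumber + 3·y_finishing = 10.5; 6·y_lumber + 1·y_finishing = 8.5.
This yields shadow prices y_lumber = 1, y_finishing = 2.5.
Reduced cost of benches: c₃ − yᵀa₃ = 7 − (1·2 + 2.5·4) = 7 − 12 = -5.

-5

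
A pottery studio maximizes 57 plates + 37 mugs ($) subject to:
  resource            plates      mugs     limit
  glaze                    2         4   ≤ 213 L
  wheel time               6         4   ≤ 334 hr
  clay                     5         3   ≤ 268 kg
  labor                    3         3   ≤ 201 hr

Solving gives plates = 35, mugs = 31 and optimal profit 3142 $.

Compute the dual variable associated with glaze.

0

At the optimum: glaze uses 194 of 213 (slack = 19); wheel time uses 334 of 334 (binding); clay uses 268 of 268 (binding); labor uses 198 of 201 (slack = 3).
By complementary slackness, y = 0 for the non-binding constraints.
From A_Bᵀ y = c: 6·y_wheel time + 5·y_clay = 57; 4·y_wheel time + 3·y_clay = 37.
This yields shadow prices y_wheel time = 7, y_clay = 3.
Shadow price of glaze = 0.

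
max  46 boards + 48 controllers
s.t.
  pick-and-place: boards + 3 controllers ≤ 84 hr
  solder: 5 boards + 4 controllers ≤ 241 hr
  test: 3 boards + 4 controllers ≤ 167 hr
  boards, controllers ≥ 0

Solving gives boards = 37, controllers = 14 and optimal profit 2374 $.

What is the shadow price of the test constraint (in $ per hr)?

7

Check each constraint at x*: pick-and-place 79/84 (slack 5); solder 241/241 (tight); test 167/167 (tight).
Since pick-and-place is not tight, its dual is 0.
From A_Bᵀ y = c: 5·y_solder + 3·y_test = 46; 4·y_solder + 4·y_test = 48.
Solving: y_solder = 5, y_test = 7.
Shadow price of test = 7.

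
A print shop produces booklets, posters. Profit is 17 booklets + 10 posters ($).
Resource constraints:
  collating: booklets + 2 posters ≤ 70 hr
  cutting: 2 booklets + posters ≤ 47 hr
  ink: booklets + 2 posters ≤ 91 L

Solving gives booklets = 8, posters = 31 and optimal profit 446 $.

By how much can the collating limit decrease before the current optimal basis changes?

Binding constraints: collating, cutting. The basis is B = [[1,2],[2,1]] with det -3.
Per unit decrease in collating, x* moves by d = (0.3333, -0.6667).
The basis stays optimal until posters reaches 0; allowable decrease = 46.5 hr.

46.5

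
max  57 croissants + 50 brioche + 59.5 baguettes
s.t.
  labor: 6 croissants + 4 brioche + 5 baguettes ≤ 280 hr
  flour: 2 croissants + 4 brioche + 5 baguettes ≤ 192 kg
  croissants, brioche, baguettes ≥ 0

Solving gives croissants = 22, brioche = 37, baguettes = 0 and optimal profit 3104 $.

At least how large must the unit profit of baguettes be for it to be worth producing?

At the optimum: labor uses 280 of 280 (binding); flour uses 192 of 192 (binding).
The binding rows give the dual system: 6·y_labor + 2·y_flour = 57 and 4·y_labor + 4·y_flour = 50.
This yields shadow prices y_labor = 8, y_flour = 4.5.
baguettes enters the basis when its profit ≥ yᵀa₃ = 8·5 + 4.5·5 = 62.5.

62.5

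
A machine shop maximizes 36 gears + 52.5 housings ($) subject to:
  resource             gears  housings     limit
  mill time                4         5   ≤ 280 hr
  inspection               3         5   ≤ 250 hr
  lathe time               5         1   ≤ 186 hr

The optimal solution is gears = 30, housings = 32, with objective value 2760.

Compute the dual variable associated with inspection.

6

At the optimum: mill time uses 280 of 280 (binding); inspection uses 250 of 250 (binding); lathe time uses 182 of 186 (slack = 4).
Since lathe time is not tight, its dual is 0.
Dual feasibility on the basic columns requires 4·y_mill time + 3·y_inspection = 36, 5·y_mill time + 5·y_inspection = 52.5.
Solving: y_mill time = 4.5, y_inspection = 6.
Shadow price of inspection = 6.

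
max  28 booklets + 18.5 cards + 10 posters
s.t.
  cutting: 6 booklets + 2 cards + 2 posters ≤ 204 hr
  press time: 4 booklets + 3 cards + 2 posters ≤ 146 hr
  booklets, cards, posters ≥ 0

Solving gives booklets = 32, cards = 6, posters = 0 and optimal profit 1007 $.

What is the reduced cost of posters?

-3

Both cutting and press time are binding at x*.
The binding rows give the dual system: 6·y_cutting + 4·y_press time = 28 and 2·y_cutting + 3·y_press time = 18.5.
Solving: y_cutting = 1, y_press time = 5.5.
Reduced cost of posters: c₃ − yᵀa₃ = 10 − (1·2 + 5.5·2) = 10 − 13 = -3.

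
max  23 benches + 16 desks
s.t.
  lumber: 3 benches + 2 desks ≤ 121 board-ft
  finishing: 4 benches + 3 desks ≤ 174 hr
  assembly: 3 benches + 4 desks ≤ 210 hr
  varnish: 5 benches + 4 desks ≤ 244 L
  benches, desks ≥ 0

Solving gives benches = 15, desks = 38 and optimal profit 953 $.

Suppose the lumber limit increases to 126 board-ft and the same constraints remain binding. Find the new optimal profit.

At the optimum: lumber uses 121 of 121 (binding); finishing uses 174 of 174 (binding); assembly uses 197 of 210 (slack = 13); varnish uses 227 of 244 (slack = 17).
Since assembly, varnish are not tight, their duals are 0.
Dual feasibility on the basic columns requires 3·y_lumber + 4·y_finishing = 23, 2·y_lumber + 3·y_finishing = 16.
→ y_lumber = 5 and y_finishing = 2.
Δz = y_lumber·Δb = 5 × (5) = 25, so new z* = 953 + 25 = 978.

978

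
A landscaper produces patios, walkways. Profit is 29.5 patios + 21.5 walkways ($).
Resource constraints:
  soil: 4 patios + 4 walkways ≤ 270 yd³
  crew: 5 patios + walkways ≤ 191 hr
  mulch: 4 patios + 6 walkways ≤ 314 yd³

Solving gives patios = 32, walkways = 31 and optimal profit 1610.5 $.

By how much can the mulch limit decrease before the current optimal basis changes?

161.2

Binding constraints: crew, mulch. The basis is B = [[5,1],[4,6]] with det 26.
Per unit decrease in mulch, x* moves by d = (0.0385, -0.1923).
The basis stays optimal until walkways reaches 0; allowable decrease = 161.2 yd³.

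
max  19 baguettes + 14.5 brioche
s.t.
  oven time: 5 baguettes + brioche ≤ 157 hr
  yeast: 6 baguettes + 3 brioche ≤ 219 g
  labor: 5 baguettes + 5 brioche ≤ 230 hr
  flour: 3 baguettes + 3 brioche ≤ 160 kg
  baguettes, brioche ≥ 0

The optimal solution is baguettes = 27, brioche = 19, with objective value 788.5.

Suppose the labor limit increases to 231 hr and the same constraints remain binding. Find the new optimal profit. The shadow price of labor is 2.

Δb = 1, so new z* = 788.5 + (2)·(1) = 788.5 + 2 = 790.5.

790.5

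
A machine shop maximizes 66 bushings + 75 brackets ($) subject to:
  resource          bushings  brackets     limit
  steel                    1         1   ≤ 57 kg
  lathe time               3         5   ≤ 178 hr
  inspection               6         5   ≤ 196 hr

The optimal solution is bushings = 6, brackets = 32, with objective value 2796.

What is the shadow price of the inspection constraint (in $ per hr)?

7

At the optimum: steel uses 38 of 57 (slack = 19); lathe time uses 178 of 178 (binding); inspection uses 196 of 196 (binding).
Slack constraints have shadow price 0 (complementary slackness).
Dual feasibility on the basic columns requires 3·y_lathe time + 6·y_inspection = 66, 5·y_lathe time + 5·y_inspection = 75.
This yields shadow prices y_lathe time = 8, y_inspection = 7.
Shadow price of inspection = 7.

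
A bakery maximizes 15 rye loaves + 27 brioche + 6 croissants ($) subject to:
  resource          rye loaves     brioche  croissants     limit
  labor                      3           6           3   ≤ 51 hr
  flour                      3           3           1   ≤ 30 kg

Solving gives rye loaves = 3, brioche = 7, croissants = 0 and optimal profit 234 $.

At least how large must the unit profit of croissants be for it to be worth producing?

13

Check each constraint at x*: labor 51/51 (tight); flour 30/30 (tight).
From A_Bᵀ y = c: 3·y_labor + 3·y_flour = 15; 6·y_labor + 3·y_flour = 27.
This yields shadow prices y_labor = 4, y_flour = 1.
croissants enters the basis when its profit ≥ yᵀa₃ = 4·3 + 1·1 = 13.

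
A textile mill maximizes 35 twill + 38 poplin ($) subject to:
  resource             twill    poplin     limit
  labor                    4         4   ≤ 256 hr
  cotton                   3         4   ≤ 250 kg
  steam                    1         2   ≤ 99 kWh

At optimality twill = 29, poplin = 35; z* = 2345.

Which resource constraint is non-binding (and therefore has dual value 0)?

labor: 256/256 (binding)
cotton: 227/250 (slack 23)
steam: 99/99 (binding)
By complementary slackness, a constraint with positive slack has shadow price 0 → cotton.

cotton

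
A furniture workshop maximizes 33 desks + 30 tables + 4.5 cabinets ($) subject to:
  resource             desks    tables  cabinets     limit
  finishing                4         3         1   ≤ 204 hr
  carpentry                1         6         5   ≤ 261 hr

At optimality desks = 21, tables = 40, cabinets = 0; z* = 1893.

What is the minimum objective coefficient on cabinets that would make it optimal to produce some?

At the optimum: finishing uses 204 of 204 (binding); carpentry uses 261 of 261 (binding).
The binding rows give the dual system: 4·y_finishing + 1·y_carpentry = 33 and 3·y_finishing + 6·y_carpentry = 30.
Solving: y_finishing = 8, y_carpentry = 1.
cabinets enters the basis when its profit ≥ yᵀa₃ = 8·1 + 1·5 = 13.

13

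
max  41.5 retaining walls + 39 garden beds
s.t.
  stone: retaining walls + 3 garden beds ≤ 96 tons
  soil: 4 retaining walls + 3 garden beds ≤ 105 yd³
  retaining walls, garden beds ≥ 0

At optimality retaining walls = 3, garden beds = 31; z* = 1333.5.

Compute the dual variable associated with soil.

9.5

Check each constraint at x*: stone 96/96 (tight); soil 105/105 (tight).
Dual feasibility on the basic columns requires 1·y_stone + 4·y_soil = 41.5, 3·y_stone + 3·y_soil = 39.
→ y_stone = 3.5 and y_soil = 9.5.
Shadow price of soil = 9.5.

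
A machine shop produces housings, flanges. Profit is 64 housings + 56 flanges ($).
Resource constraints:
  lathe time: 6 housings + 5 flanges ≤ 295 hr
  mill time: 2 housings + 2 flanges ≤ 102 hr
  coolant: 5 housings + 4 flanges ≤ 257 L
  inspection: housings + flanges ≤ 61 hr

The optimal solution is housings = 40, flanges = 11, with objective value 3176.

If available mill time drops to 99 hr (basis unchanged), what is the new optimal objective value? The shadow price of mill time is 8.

3152

Δb = -3, so new z* = 3176 + (8)·(-3) = 3176 − 24 = 3152.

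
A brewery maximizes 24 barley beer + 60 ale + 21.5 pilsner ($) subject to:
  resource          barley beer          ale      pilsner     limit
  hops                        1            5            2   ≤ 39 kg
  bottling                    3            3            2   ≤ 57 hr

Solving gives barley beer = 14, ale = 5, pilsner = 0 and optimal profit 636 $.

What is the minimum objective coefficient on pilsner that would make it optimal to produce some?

28

Both hops and bottling are binding at x*.
From A_Bᵀ y = c: 1·y_hops + 3·y_bottling = 24; 5·y_hops + 3·y_bottling = 60.
Solving: y_hops = 9, y_bottling = 5.
pilsner enters the basis when its profit ≥ yᵀa₃ = 9·2 + 5·2 = 28.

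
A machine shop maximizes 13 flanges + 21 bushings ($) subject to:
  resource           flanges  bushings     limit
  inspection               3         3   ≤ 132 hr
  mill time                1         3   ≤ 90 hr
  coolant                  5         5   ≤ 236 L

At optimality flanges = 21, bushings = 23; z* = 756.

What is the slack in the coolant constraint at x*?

coolant used = 5·21 + 5·23 = 220; slack = 236 − 220 = 16.

16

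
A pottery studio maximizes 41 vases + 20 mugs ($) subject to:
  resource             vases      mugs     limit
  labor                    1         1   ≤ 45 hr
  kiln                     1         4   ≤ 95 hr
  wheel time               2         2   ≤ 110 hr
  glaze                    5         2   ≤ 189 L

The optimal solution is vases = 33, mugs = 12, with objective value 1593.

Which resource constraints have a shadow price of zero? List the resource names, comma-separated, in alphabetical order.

kiln, wheel time

labor: 45/45 (binding)
kiln: 81/95 (slack 14)
wheel time: 90/110 (slack 20)
glaze: 189/189 (binding)
By complementary slackness, a constraint with positive slack has shadow price 0 → kiln, wheel time.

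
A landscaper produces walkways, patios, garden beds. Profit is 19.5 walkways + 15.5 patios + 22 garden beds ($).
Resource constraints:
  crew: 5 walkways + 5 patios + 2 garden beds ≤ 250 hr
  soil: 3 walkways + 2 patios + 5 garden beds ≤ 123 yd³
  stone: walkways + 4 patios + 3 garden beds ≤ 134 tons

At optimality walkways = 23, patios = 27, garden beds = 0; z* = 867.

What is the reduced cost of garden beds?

-1

Binding: crew and soil. Non-binding: stone (3 unused).
Slack constraints have shadow price 0 (complementary slackness).
The binding rows give the dual system: 5·y_crew + 3·y_soil = 19.5 and 5·y_crew + 2·y_soil = 15.5.
This yields shadow prices y_crew = 1.5, y_soil = 4.
Reduced cost of garden beds: c₃ − yᵀa₃ = 22 − (1.5·2 + 4·5) = 22 − 23 = -1.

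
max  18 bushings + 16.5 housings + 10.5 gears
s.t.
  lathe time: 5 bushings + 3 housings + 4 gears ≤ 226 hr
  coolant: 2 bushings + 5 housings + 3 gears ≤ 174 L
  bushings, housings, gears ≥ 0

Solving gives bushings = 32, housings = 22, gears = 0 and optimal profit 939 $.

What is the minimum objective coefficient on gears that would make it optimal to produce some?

16.5

Check each constraint at x*: lathe time 226/226 (tight); coolant 174/174 (tight).
The binding rows give the dual system: 5·y_lathe time + 2·y_coolant = 18 and 3·y_lathe time + 5·y_coolant = 16.5.
Solving: y_lathe time = 3, y_coolant = 1.5.
gears enters the basis when its profit ≥ yᵀa₃ = 3·4 + 1.5·3 = 16.5.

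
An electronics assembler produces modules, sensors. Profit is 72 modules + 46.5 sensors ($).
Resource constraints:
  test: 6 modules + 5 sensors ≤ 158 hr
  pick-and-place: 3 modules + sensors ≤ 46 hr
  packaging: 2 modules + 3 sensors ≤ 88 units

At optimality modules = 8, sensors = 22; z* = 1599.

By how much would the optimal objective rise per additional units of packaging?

Binding: test and pick-and-place. Non-binding: packaging (6 unused).
Slack constraints have shadow price 0 (complementary slackness).
From A_Bᵀ y = c: 6·y_test + 3·y_pick-and-place = 72; 5·y_test + 1·y_pick-and-place = 46.5.
This yields shadow prices y_test = 7.5, y_pick-and-place = 9.
Shadow price of packaging = 0.

0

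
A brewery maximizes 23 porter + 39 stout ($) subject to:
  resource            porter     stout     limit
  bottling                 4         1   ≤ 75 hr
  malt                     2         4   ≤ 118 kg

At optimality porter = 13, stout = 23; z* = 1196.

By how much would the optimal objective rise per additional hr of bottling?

At the optimum: bottling uses 75 of 75 (binding); malt uses 118 of 118 (binding).
The binding rows give the dual system: 4·y_bottling + 2·y_malt = 23 and 1·y_bottling + 4·y_malt = 39.
→ y_bottling = 1 and y_malt = 9.5.
Shadow price of bottling = 1.

1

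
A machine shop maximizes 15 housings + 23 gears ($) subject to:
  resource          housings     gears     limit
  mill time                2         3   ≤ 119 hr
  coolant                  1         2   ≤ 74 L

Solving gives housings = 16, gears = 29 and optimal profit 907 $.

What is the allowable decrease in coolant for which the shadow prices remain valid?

Binding constraints: mill time, coolant. The basis is B = [[2,3],[1,2]] with det 1.
Per unit decrease in coolant, x* moves by d = (3, -2).
The basis stays optimal until gears reaches 0; allowable decrease = 14.5 L.

14.5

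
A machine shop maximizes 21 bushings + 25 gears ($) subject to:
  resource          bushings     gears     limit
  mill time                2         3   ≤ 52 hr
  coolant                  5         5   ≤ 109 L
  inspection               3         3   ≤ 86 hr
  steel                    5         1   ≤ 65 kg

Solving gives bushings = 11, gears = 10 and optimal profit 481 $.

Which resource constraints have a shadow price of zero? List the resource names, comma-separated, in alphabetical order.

coolant, inspection

mill time: 52/52 (binding)
coolant: 105/109 (slack 4)
inspection: 63/86 (slack 23)
steel: 65/65 (binding)
By complementary slackness, a constraint with positive slack has shadow price 0 → coolant, inspection.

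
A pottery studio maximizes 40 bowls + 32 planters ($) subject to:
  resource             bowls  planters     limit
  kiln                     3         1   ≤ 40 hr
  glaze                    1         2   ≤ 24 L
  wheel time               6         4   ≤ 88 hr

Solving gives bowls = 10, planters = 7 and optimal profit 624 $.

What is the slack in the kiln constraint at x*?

3

kiln used = 3·10 + 1·7 = 37; slack = 40 − 37 = 3.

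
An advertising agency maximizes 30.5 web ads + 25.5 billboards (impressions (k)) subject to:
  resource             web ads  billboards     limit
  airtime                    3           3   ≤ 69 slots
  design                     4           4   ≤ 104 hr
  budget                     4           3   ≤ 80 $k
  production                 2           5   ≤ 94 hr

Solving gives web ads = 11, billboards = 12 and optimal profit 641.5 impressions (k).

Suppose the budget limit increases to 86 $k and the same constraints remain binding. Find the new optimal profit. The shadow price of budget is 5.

Δb = 6, so new z* = 641.5 + (5)·(6) = 641.5 + 30 = 671.5.

671.5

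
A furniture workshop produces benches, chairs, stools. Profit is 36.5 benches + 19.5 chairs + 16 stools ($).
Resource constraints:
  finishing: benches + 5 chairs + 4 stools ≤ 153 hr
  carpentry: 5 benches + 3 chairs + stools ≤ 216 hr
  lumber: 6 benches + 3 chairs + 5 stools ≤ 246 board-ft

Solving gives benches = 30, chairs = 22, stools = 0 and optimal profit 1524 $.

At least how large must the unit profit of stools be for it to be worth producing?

Binding: carpentry and lumber. Non-binding: finishing (13 unused).
Since finishing is not tight, its dual is 0.
From A_Bᵀ y = c: 5·y_carpentry + 6·y_lumber = 36.5; 3·y_carpentry + 3·y_lumber = 19.5.
→ y_carpentry = 2.5 and y_lumber = 4.
stools enters the basis when its profit ≥ yᵀa₃ = 2.5·1 + 4·5 = 22.5.

22.5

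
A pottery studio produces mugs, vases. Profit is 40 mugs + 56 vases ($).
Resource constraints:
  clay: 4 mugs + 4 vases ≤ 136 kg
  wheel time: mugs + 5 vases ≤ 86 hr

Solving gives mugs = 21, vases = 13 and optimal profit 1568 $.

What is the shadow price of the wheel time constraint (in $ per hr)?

Check each constraint at x*: clay 136/136 (tight); wheel time 86/86 (tight).
From A_Bᵀ y = c: 4·y_clay + 1·y_wheel time = 40; 4·y_clay + 5·y_wheel time = 56.
This yields shadow prices y_clay = 9, y_wheel time = 4.
Shadow price of wheel time = 4.

4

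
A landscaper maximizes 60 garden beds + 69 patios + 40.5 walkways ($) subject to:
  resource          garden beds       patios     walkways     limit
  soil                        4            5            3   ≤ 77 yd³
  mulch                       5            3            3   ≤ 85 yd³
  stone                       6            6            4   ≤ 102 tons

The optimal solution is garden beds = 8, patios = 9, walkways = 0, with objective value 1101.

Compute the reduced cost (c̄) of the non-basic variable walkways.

-2.5

Check each constraint at x*: soil 77/77 (tight); mulch 67/85 (slack 18); stone 102/102 (tight).
Slack constraints have shadow price 0 (complementary slackness).
From A_Bᵀ y = c: 4·y_soil + 6·y_stone = 60; 5·y_soil + 6·y_stone = 69.
This yields shadow prices y_soil = 9, y_stone = 4.
Reduced cost of walkways: c₃ − yᵀa₃ = 40.5 − (9·3 + 4·4) = 40.5 − 43 = -2.5.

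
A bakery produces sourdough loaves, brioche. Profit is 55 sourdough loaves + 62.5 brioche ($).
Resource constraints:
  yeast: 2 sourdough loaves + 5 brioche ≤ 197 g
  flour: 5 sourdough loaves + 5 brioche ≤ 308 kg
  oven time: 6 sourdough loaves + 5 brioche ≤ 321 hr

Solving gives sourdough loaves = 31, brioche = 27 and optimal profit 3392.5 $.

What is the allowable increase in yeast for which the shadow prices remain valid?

72

Binding constraints: yeast, oven time. The basis is B = [[2,5],[6,5]] with det -20.
Per unit increase in yeast, x* moves by d = (-0.25, 0.3).
The basis stays optimal until flour becomes binding; allowable increase = 72 g.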